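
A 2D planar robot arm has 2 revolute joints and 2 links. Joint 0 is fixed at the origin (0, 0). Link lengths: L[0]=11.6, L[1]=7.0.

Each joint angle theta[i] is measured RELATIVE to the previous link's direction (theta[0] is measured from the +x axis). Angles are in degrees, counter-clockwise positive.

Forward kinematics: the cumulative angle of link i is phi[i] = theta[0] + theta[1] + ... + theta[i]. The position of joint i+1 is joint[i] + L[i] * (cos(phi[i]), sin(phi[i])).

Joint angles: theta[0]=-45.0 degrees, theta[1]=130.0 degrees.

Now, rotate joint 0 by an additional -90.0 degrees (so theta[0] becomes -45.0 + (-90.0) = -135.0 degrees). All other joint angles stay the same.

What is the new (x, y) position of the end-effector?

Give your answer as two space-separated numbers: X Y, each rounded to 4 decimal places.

Answer: -1.2291 -8.8125

Derivation:
joint[0] = (0.0000, 0.0000)  (base)
link 0: phi[0] = -135 = -135 deg
  cos(-135 deg) = -0.7071, sin(-135 deg) = -0.7071
  joint[1] = (0.0000, 0.0000) + 11.6 * (-0.7071, -0.7071) = (0.0000 + -8.2024, 0.0000 + -8.2024) = (-8.2024, -8.2024)
link 1: phi[1] = -135 + 130 = -5 deg
  cos(-5 deg) = 0.9962, sin(-5 deg) = -0.0872
  joint[2] = (-8.2024, -8.2024) + 7 * (0.9962, -0.0872) = (-8.2024 + 6.9734, -8.2024 + -0.6101) = (-1.2291, -8.8125)
End effector: (-1.2291, -8.8125)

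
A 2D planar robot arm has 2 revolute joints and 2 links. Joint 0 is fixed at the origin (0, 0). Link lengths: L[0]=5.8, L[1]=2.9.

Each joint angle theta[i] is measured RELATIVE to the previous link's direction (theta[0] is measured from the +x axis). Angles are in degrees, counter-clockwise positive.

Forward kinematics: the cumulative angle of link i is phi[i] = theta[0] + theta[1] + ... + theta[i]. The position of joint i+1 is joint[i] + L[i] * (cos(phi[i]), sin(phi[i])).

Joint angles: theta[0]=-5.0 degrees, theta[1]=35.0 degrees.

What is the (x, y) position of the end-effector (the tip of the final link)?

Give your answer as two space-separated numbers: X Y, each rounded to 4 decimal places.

joint[0] = (0.0000, 0.0000)  (base)
link 0: phi[0] = -5 = -5 deg
  cos(-5 deg) = 0.9962, sin(-5 deg) = -0.0872
  joint[1] = (0.0000, 0.0000) + 5.8 * (0.9962, -0.0872) = (0.0000 + 5.7779, 0.0000 + -0.5055) = (5.7779, -0.5055)
link 1: phi[1] = -5 + 35 = 30 deg
  cos(30 deg) = 0.8660, sin(30 deg) = 0.5000
  joint[2] = (5.7779, -0.5055) + 2.9 * (0.8660, 0.5000) = (5.7779 + 2.5115, -0.5055 + 1.4500) = (8.2894, 0.9445)
End effector: (8.2894, 0.9445)

Answer: 8.2894 0.9445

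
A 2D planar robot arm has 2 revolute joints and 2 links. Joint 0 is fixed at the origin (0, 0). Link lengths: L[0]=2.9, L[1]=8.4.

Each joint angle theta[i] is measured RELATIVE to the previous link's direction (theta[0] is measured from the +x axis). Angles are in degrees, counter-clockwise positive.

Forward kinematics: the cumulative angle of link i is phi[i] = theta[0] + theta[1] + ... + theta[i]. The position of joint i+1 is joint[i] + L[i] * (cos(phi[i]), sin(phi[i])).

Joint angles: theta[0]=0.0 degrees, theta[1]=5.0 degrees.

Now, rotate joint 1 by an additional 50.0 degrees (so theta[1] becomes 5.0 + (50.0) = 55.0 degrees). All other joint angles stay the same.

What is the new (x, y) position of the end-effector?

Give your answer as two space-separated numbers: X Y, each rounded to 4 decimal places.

Answer: 7.7180 6.8809

Derivation:
joint[0] = (0.0000, 0.0000)  (base)
link 0: phi[0] = 0 = 0 deg
  cos(0 deg) = 1.0000, sin(0 deg) = 0.0000
  joint[1] = (0.0000, 0.0000) + 2.9 * (1.0000, 0.0000) = (0.0000 + 2.9000, 0.0000 + 0.0000) = (2.9000, 0.0000)
link 1: phi[1] = 0 + 55 = 55 deg
  cos(55 deg) = 0.5736, sin(55 deg) = 0.8192
  joint[2] = (2.9000, 0.0000) + 8.4 * (0.5736, 0.8192) = (2.9000 + 4.8180, 0.0000 + 6.8809) = (7.7180, 6.8809)
End effector: (7.7180, 6.8809)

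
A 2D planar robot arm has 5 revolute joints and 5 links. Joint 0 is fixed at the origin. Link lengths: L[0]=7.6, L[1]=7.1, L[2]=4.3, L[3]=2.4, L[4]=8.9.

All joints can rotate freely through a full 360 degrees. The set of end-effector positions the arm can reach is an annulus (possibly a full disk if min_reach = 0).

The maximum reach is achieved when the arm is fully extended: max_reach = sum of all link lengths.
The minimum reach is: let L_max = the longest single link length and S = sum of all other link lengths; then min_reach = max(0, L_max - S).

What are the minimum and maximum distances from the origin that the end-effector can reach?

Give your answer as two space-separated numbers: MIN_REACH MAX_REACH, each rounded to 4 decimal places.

Answer: 0.0000 30.3000

Derivation:
Link lengths: [7.6, 7.1, 4.3, 2.4, 8.9]
max_reach = 7.6 + 7.1 + 4.3 + 2.4 + 8.9 = 30.3
L_max = max([7.6, 7.1, 4.3, 2.4, 8.9]) = 8.9
S (sum of others) = 30.3 - 8.9 = 21.4
min_reach = max(0, 8.9 - 21.4) = max(0, -12.5) = 0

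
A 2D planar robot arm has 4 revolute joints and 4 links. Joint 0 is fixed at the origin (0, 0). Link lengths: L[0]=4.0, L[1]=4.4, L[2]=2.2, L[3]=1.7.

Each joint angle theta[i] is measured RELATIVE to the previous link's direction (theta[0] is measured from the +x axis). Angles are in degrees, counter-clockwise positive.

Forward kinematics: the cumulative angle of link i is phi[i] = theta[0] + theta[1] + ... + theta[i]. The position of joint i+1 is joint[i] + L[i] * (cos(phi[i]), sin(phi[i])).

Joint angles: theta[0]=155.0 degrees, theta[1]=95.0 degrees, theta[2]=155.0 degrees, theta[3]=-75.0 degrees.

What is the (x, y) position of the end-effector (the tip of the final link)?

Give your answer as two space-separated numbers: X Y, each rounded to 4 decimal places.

Answer: -2.1022 -1.7385

Derivation:
joint[0] = (0.0000, 0.0000)  (base)
link 0: phi[0] = 155 = 155 deg
  cos(155 deg) = -0.9063, sin(155 deg) = 0.4226
  joint[1] = (0.0000, 0.0000) + 4 * (-0.9063, 0.4226) = (0.0000 + -3.6252, 0.0000 + 1.6905) = (-3.6252, 1.6905)
link 1: phi[1] = 155 + 95 = 250 deg
  cos(250 deg) = -0.3420, sin(250 deg) = -0.9397
  joint[2] = (-3.6252, 1.6905) + 4.4 * (-0.3420, -0.9397) = (-3.6252 + -1.5049, 1.6905 + -4.1346) = (-5.1301, -2.4442)
link 2: phi[2] = 155 + 95 + 155 = 405 deg
  cos(405 deg) = 0.7071, sin(405 deg) = 0.7071
  joint[3] = (-5.1301, -2.4442) + 2.2 * (0.7071, 0.7071) = (-5.1301 + 1.5556, -2.4442 + 1.5556) = (-3.5745, -0.8885)
link 3: phi[3] = 155 + 95 + 155 + -75 = 330 deg
  cos(330 deg) = 0.8660, sin(330 deg) = -0.5000
  joint[4] = (-3.5745, -0.8885) + 1.7 * (0.8660, -0.5000) = (-3.5745 + 1.4722, -0.8885 + -0.8500) = (-2.1022, -1.7385)
End effector: (-2.1022, -1.7385)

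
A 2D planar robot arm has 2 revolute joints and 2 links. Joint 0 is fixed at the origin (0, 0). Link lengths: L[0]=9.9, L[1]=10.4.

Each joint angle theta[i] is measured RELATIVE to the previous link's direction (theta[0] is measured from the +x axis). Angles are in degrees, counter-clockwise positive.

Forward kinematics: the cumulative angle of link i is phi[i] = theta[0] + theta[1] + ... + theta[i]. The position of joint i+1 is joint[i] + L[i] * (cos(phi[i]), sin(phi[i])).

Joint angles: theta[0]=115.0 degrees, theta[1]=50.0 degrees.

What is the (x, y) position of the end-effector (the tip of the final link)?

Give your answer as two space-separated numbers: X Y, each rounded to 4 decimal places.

Answer: -14.2295 11.6642

Derivation:
joint[0] = (0.0000, 0.0000)  (base)
link 0: phi[0] = 115 = 115 deg
  cos(115 deg) = -0.4226, sin(115 deg) = 0.9063
  joint[1] = (0.0000, 0.0000) + 9.9 * (-0.4226, 0.9063) = (0.0000 + -4.1839, 0.0000 + 8.9724) = (-4.1839, 8.9724)
link 1: phi[1] = 115 + 50 = 165 deg
  cos(165 deg) = -0.9659, sin(165 deg) = 0.2588
  joint[2] = (-4.1839, 8.9724) + 10.4 * (-0.9659, 0.2588) = (-4.1839 + -10.0456, 8.9724 + 2.6917) = (-14.2295, 11.6642)
End effector: (-14.2295, 11.6642)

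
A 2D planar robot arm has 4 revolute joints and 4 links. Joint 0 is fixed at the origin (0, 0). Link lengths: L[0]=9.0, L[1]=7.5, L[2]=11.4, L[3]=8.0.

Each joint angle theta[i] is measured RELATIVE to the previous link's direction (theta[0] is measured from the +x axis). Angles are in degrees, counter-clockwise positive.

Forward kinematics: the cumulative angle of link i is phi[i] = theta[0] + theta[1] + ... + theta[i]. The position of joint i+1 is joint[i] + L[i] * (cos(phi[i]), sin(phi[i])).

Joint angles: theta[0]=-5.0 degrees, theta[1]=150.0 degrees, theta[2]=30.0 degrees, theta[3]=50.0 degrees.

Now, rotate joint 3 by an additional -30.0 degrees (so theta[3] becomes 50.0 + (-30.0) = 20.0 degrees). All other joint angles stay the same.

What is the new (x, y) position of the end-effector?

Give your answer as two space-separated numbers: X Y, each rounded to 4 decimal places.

Answer: -16.2619 2.4404

Derivation:
joint[0] = (0.0000, 0.0000)  (base)
link 0: phi[0] = -5 = -5 deg
  cos(-5 deg) = 0.9962, sin(-5 deg) = -0.0872
  joint[1] = (0.0000, 0.0000) + 9 * (0.9962, -0.0872) = (0.0000 + 8.9658, 0.0000 + -0.7844) = (8.9658, -0.7844)
link 1: phi[1] = -5 + 150 = 145 deg
  cos(145 deg) = -0.8192, sin(145 deg) = 0.5736
  joint[2] = (8.9658, -0.7844) + 7.5 * (-0.8192, 0.5736) = (8.9658 + -6.1436, -0.7844 + 4.3018) = (2.8221, 3.5174)
link 2: phi[2] = -5 + 150 + 30 = 175 deg
  cos(175 deg) = -0.9962, sin(175 deg) = 0.0872
  joint[3] = (2.8221, 3.5174) + 11.4 * (-0.9962, 0.0872) = (2.8221 + -11.3566, 3.5174 + 0.9936) = (-8.5345, 4.5110)
link 3: phi[3] = -5 + 150 + 30 + 20 = 195 deg
  cos(195 deg) = -0.9659, sin(195 deg) = -0.2588
  joint[4] = (-8.5345, 4.5110) + 8 * (-0.9659, -0.2588) = (-8.5345 + -7.7274, 4.5110 + -2.0706) = (-16.2619, 2.4404)
End effector: (-16.2619, 2.4404)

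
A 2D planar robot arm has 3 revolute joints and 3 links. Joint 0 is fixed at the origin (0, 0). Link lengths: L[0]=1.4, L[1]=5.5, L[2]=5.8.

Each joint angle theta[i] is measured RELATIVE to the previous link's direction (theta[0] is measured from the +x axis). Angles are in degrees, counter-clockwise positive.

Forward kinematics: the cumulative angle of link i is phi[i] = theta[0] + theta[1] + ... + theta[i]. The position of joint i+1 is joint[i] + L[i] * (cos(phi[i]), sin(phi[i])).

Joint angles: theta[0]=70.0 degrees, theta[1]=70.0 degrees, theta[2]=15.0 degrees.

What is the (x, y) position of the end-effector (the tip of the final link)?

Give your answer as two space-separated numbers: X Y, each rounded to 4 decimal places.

joint[0] = (0.0000, 0.0000)  (base)
link 0: phi[0] = 70 = 70 deg
  cos(70 deg) = 0.3420, sin(70 deg) = 0.9397
  joint[1] = (0.0000, 0.0000) + 1.4 * (0.3420, 0.9397) = (0.0000 + 0.4788, 0.0000 + 1.3156) = (0.4788, 1.3156)
link 1: phi[1] = 70 + 70 = 140 deg
  cos(140 deg) = -0.7660, sin(140 deg) = 0.6428
  joint[2] = (0.4788, 1.3156) + 5.5 * (-0.7660, 0.6428) = (0.4788 + -4.2132, 1.3156 + 3.5353) = (-3.7344, 4.8509)
link 2: phi[2] = 70 + 70 + 15 = 155 deg
  cos(155 deg) = -0.9063, sin(155 deg) = 0.4226
  joint[3] = (-3.7344, 4.8509) + 5.8 * (-0.9063, 0.4226) = (-3.7344 + -5.2566, 4.8509 + 2.4512) = (-8.9910, 7.3021)
End effector: (-8.9910, 7.3021)

Answer: -8.9910 7.3021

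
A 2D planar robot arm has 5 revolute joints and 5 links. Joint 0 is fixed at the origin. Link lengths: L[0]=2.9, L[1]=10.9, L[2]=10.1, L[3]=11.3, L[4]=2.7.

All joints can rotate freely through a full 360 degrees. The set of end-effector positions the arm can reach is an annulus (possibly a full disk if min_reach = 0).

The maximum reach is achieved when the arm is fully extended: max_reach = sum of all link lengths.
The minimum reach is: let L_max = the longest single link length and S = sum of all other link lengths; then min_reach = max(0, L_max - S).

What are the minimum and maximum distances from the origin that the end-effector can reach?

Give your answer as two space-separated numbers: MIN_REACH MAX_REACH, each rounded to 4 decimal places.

Link lengths: [2.9, 10.9, 10.1, 11.3, 2.7]
max_reach = 2.9 + 10.9 + 10.1 + 11.3 + 2.7 = 37.9
L_max = max([2.9, 10.9, 10.1, 11.3, 2.7]) = 11.3
S (sum of others) = 37.9 - 11.3 = 26.6
min_reach = max(0, 11.3 - 26.6) = max(0, -15.3) = 0

Answer: 0.0000 37.9000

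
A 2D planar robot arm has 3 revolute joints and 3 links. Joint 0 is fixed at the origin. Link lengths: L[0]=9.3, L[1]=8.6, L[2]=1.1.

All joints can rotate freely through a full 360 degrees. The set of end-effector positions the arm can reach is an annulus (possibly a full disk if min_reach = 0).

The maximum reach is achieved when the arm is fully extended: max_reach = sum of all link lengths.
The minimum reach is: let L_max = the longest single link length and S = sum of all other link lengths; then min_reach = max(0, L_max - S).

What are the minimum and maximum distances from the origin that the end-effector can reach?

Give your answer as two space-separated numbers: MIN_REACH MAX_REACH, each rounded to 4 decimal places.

Link lengths: [9.3, 8.6, 1.1]
max_reach = 9.3 + 8.6 + 1.1 = 19
L_max = max([9.3, 8.6, 1.1]) = 9.3
S (sum of others) = 19 - 9.3 = 9.7
min_reach = max(0, 9.3 - 9.7) = max(0, -0.4) = 0

Answer: 0.0000 19.0000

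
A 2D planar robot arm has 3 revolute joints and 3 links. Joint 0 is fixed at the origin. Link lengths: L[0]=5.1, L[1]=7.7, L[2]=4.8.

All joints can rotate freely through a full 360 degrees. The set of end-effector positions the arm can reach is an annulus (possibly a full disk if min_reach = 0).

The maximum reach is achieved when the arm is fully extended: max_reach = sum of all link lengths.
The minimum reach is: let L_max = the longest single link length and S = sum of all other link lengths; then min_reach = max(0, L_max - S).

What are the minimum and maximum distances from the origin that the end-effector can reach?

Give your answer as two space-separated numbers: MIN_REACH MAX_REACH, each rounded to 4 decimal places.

Answer: 0.0000 17.6000

Derivation:
Link lengths: [5.1, 7.7, 4.8]
max_reach = 5.1 + 7.7 + 4.8 = 17.6
L_max = max([5.1, 7.7, 4.8]) = 7.7
S (sum of others) = 17.6 - 7.7 = 9.9
min_reach = max(0, 7.7 - 9.9) = max(0, -2.2) = 0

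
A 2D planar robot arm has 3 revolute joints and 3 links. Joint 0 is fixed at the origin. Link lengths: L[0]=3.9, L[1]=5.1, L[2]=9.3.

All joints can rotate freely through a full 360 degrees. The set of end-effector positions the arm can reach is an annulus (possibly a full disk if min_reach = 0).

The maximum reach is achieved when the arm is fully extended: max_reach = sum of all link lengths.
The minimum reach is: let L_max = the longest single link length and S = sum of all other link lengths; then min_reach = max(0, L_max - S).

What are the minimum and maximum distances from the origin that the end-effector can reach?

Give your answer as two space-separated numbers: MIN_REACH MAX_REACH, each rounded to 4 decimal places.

Answer: 0.3000 18.3000

Derivation:
Link lengths: [3.9, 5.1, 9.3]
max_reach = 3.9 + 5.1 + 9.3 = 18.3
L_max = max([3.9, 5.1, 9.3]) = 9.3
S (sum of others) = 18.3 - 9.3 = 9
min_reach = max(0, 9.3 - 9) = max(0, 0.3) = 0.3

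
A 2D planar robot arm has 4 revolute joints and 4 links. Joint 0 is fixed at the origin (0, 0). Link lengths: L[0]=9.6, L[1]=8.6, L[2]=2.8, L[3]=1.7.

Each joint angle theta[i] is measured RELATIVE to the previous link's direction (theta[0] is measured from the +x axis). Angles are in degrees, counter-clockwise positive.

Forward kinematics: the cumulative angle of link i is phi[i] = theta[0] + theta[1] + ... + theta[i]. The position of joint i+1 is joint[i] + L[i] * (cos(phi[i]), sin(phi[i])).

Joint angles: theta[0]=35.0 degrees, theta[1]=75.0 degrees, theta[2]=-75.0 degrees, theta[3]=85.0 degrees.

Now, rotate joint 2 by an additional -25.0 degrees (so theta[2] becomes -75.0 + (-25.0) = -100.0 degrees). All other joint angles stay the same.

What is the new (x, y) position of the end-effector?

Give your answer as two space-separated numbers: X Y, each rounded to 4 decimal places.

joint[0] = (0.0000, 0.0000)  (base)
link 0: phi[0] = 35 = 35 deg
  cos(35 deg) = 0.8192, sin(35 deg) = 0.5736
  joint[1] = (0.0000, 0.0000) + 9.6 * (0.8192, 0.5736) = (0.0000 + 7.8639, 0.0000 + 5.5063) = (7.8639, 5.5063)
link 1: phi[1] = 35 + 75 = 110 deg
  cos(110 deg) = -0.3420, sin(110 deg) = 0.9397
  joint[2] = (7.8639, 5.5063) + 8.6 * (-0.3420, 0.9397) = (7.8639 + -2.9414, 5.5063 + 8.0814) = (4.9225, 13.5877)
link 2: phi[2] = 35 + 75 + -100 = 10 deg
  cos(10 deg) = 0.9848, sin(10 deg) = 0.1736
  joint[3] = (4.9225, 13.5877) + 2.8 * (0.9848, 0.1736) = (4.9225 + 2.7575, 13.5877 + 0.4862) = (7.6799, 14.0739)
link 3: phi[3] = 35 + 75 + -100 + 85 = 95 deg
  cos(95 deg) = -0.0872, sin(95 deg) = 0.9962
  joint[4] = (7.6799, 14.0739) + 1.7 * (-0.0872, 0.9962) = (7.6799 + -0.1482, 14.0739 + 1.6935) = (7.5318, 15.7674)
End effector: (7.5318, 15.7674)

Answer: 7.5318 15.7674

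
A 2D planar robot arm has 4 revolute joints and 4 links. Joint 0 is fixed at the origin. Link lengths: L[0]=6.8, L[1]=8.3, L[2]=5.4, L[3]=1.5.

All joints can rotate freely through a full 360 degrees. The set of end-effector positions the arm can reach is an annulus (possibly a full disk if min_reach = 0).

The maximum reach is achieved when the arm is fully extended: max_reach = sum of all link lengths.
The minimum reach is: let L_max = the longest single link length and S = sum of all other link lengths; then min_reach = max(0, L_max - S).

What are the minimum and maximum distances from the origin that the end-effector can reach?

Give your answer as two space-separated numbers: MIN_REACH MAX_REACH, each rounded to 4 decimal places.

Answer: 0.0000 22.0000

Derivation:
Link lengths: [6.8, 8.3, 5.4, 1.5]
max_reach = 6.8 + 8.3 + 5.4 + 1.5 = 22
L_max = max([6.8, 8.3, 5.4, 1.5]) = 8.3
S (sum of others) = 22 - 8.3 = 13.7
min_reach = max(0, 8.3 - 13.7) = max(0, -5.4) = 0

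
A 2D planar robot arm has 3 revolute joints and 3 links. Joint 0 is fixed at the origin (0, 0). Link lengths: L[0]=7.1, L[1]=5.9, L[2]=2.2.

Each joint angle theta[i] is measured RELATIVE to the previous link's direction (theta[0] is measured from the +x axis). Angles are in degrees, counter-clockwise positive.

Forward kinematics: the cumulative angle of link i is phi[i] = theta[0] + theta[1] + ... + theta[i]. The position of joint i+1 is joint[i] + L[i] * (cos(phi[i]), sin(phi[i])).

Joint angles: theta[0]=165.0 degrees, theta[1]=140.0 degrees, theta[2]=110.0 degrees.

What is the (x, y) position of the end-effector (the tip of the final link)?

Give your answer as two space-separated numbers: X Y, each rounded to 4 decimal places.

joint[0] = (0.0000, 0.0000)  (base)
link 0: phi[0] = 165 = 165 deg
  cos(165 deg) = -0.9659, sin(165 deg) = 0.2588
  joint[1] = (0.0000, 0.0000) + 7.1 * (-0.9659, 0.2588) = (0.0000 + -6.8581, 0.0000 + 1.8376) = (-6.8581, 1.8376)
link 1: phi[1] = 165 + 140 = 305 deg
  cos(305 deg) = 0.5736, sin(305 deg) = -0.8192
  joint[2] = (-6.8581, 1.8376) + 5.9 * (0.5736, -0.8192) = (-6.8581 + 3.3841, 1.8376 + -4.8330) = (-3.4740, -2.9954)
link 2: phi[2] = 165 + 140 + 110 = 415 deg
  cos(415 deg) = 0.5736, sin(415 deg) = 0.8192
  joint[3] = (-3.4740, -2.9954) + 2.2 * (0.5736, 0.8192) = (-3.4740 + 1.2619, -2.9954 + 1.8021) = (-2.2121, -1.1932)
End effector: (-2.2121, -1.1932)

Answer: -2.2121 -1.1932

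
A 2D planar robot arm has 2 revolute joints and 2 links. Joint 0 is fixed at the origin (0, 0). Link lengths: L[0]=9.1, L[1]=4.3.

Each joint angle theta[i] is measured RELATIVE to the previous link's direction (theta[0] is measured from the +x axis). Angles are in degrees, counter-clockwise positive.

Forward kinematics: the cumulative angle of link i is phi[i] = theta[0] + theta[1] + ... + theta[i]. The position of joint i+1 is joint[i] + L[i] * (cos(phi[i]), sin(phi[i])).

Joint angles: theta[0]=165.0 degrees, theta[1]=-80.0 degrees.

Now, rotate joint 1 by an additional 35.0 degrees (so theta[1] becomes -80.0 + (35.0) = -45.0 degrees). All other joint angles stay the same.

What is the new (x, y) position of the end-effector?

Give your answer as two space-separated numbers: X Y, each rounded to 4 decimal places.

Answer: -10.9399 6.0792

Derivation:
joint[0] = (0.0000, 0.0000)  (base)
link 0: phi[0] = 165 = 165 deg
  cos(165 deg) = -0.9659, sin(165 deg) = 0.2588
  joint[1] = (0.0000, 0.0000) + 9.1 * (-0.9659, 0.2588) = (0.0000 + -8.7899, 0.0000 + 2.3553) = (-8.7899, 2.3553)
link 1: phi[1] = 165 + -45 = 120 deg
  cos(120 deg) = -0.5000, sin(120 deg) = 0.8660
  joint[2] = (-8.7899, 2.3553) + 4.3 * (-0.5000, 0.8660) = (-8.7899 + -2.1500, 2.3553 + 3.7239) = (-10.9399, 6.0792)
End effector: (-10.9399, 6.0792)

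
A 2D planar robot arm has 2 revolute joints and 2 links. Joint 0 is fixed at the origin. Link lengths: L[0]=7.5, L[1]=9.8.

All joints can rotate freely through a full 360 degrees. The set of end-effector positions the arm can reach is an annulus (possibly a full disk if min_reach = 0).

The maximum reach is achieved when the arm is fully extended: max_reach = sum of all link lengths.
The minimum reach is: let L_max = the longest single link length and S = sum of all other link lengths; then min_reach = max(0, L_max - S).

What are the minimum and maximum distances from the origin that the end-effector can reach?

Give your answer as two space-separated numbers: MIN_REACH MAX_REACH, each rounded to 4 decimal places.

Answer: 2.3000 17.3000

Derivation:
Link lengths: [7.5, 9.8]
max_reach = 7.5 + 9.8 = 17.3
L_max = max([7.5, 9.8]) = 9.8
S (sum of others) = 17.3 - 9.8 = 7.5
min_reach = max(0, 9.8 - 7.5) = max(0, 2.3) = 2.3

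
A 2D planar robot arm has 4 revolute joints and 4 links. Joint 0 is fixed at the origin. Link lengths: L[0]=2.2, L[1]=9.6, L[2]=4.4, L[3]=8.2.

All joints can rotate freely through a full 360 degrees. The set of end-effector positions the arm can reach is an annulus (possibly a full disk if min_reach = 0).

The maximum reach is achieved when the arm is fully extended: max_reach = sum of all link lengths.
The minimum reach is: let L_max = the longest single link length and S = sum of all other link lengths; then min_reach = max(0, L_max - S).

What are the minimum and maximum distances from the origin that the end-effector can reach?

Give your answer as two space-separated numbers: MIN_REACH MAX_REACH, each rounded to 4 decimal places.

Answer: 0.0000 24.4000

Derivation:
Link lengths: [2.2, 9.6, 4.4, 8.2]
max_reach = 2.2 + 9.6 + 4.4 + 8.2 = 24.4
L_max = max([2.2, 9.6, 4.4, 8.2]) = 9.6
S (sum of others) = 24.4 - 9.6 = 14.8
min_reach = max(0, 9.6 - 14.8) = max(0, -5.2) = 0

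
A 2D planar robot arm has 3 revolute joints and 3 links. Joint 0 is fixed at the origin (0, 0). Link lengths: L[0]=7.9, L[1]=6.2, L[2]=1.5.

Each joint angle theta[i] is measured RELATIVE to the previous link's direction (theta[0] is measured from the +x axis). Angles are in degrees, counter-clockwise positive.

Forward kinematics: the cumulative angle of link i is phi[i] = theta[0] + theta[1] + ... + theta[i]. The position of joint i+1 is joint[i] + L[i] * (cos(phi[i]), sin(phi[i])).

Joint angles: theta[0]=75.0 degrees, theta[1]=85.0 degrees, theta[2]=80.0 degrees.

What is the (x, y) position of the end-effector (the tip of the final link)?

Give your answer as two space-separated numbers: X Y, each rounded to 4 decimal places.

joint[0] = (0.0000, 0.0000)  (base)
link 0: phi[0] = 75 = 75 deg
  cos(75 deg) = 0.2588, sin(75 deg) = 0.9659
  joint[1] = (0.0000, 0.0000) + 7.9 * (0.2588, 0.9659) = (0.0000 + 2.0447, 0.0000 + 7.6308) = (2.0447, 7.6308)
link 1: phi[1] = 75 + 85 = 160 deg
  cos(160 deg) = -0.9397, sin(160 deg) = 0.3420
  joint[2] = (2.0447, 7.6308) + 6.2 * (-0.9397, 0.3420) = (2.0447 + -5.8261, 7.6308 + 2.1205) = (-3.7814, 9.7513)
link 2: phi[2] = 75 + 85 + 80 = 240 deg
  cos(240 deg) = -0.5000, sin(240 deg) = -0.8660
  joint[3] = (-3.7814, 9.7513) + 1.5 * (-0.5000, -0.8660) = (-3.7814 + -0.7500, 9.7513 + -1.2990) = (-4.5314, 8.4523)
End effector: (-4.5314, 8.4523)

Answer: -4.5314 8.4523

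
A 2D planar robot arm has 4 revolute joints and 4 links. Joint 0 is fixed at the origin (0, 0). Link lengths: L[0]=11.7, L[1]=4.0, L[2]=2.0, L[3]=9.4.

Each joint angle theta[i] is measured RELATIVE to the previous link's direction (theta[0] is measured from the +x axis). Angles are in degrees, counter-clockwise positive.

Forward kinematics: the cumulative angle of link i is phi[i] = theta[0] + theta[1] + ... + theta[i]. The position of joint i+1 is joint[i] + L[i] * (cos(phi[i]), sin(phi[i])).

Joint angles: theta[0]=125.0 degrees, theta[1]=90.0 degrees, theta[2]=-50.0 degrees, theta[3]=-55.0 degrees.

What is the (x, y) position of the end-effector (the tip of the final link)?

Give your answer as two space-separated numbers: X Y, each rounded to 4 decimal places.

joint[0] = (0.0000, 0.0000)  (base)
link 0: phi[0] = 125 = 125 deg
  cos(125 deg) = -0.5736, sin(125 deg) = 0.8192
  joint[1] = (0.0000, 0.0000) + 11.7 * (-0.5736, 0.8192) = (0.0000 + -6.7108, 0.0000 + 9.5841) = (-6.7108, 9.5841)
link 1: phi[1] = 125 + 90 = 215 deg
  cos(215 deg) = -0.8192, sin(215 deg) = -0.5736
  joint[2] = (-6.7108, 9.5841) + 4 * (-0.8192, -0.5736) = (-6.7108 + -3.2766, 9.5841 + -2.2943) = (-9.9875, 7.2898)
link 2: phi[2] = 125 + 90 + -50 = 165 deg
  cos(165 deg) = -0.9659, sin(165 deg) = 0.2588
  joint[3] = (-9.9875, 7.2898) + 2 * (-0.9659, 0.2588) = (-9.9875 + -1.9319, 7.2898 + 0.5176) = (-11.9193, 7.8074)
link 3: phi[3] = 125 + 90 + -50 + -55 = 110 deg
  cos(110 deg) = -0.3420, sin(110 deg) = 0.9397
  joint[4] = (-11.9193, 7.8074) + 9.4 * (-0.3420, 0.9397) = (-11.9193 + -3.2150, 7.8074 + 8.8331) = (-15.1343, 16.6405)
End effector: (-15.1343, 16.6405)

Answer: -15.1343 16.6405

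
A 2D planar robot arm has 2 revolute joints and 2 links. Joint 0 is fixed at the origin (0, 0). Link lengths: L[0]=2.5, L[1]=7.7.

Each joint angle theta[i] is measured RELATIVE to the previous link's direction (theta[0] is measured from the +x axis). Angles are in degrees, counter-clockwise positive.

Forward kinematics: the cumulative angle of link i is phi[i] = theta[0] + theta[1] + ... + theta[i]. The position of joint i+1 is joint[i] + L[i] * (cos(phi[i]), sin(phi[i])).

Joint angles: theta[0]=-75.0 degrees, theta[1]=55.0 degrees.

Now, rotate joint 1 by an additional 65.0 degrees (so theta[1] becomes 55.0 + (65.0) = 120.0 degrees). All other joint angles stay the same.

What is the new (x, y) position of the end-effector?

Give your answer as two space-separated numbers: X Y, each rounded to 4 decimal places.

Answer: 6.0918 3.0299

Derivation:
joint[0] = (0.0000, 0.0000)  (base)
link 0: phi[0] = -75 = -75 deg
  cos(-75 deg) = 0.2588, sin(-75 deg) = -0.9659
  joint[1] = (0.0000, 0.0000) + 2.5 * (0.2588, -0.9659) = (0.0000 + 0.6470, 0.0000 + -2.4148) = (0.6470, -2.4148)
link 1: phi[1] = -75 + 120 = 45 deg
  cos(45 deg) = 0.7071, sin(45 deg) = 0.7071
  joint[2] = (0.6470, -2.4148) + 7.7 * (0.7071, 0.7071) = (0.6470 + 5.4447, -2.4148 + 5.4447) = (6.0918, 3.0299)
End effector: (6.0918, 3.0299)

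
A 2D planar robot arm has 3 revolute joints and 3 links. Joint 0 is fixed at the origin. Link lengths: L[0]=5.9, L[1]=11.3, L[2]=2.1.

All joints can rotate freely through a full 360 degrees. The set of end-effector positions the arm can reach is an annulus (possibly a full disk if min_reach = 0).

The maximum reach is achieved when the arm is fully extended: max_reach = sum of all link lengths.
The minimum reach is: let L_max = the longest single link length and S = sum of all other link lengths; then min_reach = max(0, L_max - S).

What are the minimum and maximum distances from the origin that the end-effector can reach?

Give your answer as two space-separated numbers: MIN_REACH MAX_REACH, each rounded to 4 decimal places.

Link lengths: [5.9, 11.3, 2.1]
max_reach = 5.9 + 11.3 + 2.1 = 19.3
L_max = max([5.9, 11.3, 2.1]) = 11.3
S (sum of others) = 19.3 - 11.3 = 8
min_reach = max(0, 11.3 - 8) = max(0, 3.3) = 3.3

Answer: 3.3000 19.3000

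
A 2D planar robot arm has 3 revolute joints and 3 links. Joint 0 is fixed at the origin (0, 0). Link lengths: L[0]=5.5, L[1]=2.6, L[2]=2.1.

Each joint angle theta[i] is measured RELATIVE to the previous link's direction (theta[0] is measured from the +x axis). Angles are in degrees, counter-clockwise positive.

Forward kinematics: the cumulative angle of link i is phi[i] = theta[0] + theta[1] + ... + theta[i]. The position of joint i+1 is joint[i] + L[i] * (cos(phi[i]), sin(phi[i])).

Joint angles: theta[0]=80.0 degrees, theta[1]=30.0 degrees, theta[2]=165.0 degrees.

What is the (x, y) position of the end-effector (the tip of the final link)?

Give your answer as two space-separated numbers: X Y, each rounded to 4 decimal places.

joint[0] = (0.0000, 0.0000)  (base)
link 0: phi[0] = 80 = 80 deg
  cos(80 deg) = 0.1736, sin(80 deg) = 0.9848
  joint[1] = (0.0000, 0.0000) + 5.5 * (0.1736, 0.9848) = (0.0000 + 0.9551, 0.0000 + 5.4164) = (0.9551, 5.4164)
link 1: phi[1] = 80 + 30 = 110 deg
  cos(110 deg) = -0.3420, sin(110 deg) = 0.9397
  joint[2] = (0.9551, 5.4164) + 2.6 * (-0.3420, 0.9397) = (0.9551 + -0.8893, 5.4164 + 2.4432) = (0.0658, 7.8596)
link 2: phi[2] = 80 + 30 + 165 = 275 deg
  cos(275 deg) = 0.0872, sin(275 deg) = -0.9962
  joint[3] = (0.0658, 7.8596) + 2.1 * (0.0872, -0.9962) = (0.0658 + 0.1830, 7.8596 + -2.0920) = (0.2488, 5.7676)
End effector: (0.2488, 5.7676)

Answer: 0.2488 5.7676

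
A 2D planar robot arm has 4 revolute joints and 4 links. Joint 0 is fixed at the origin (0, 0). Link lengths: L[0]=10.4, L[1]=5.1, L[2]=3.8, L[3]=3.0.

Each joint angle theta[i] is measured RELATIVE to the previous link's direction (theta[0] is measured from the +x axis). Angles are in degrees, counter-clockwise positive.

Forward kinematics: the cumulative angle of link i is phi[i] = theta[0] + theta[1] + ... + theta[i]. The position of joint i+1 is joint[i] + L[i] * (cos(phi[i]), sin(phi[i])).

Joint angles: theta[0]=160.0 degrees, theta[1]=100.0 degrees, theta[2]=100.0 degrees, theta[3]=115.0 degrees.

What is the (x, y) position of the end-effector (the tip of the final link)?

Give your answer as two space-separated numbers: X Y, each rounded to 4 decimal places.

Answer: -8.1263 1.2534

Derivation:
joint[0] = (0.0000, 0.0000)  (base)
link 0: phi[0] = 160 = 160 deg
  cos(160 deg) = -0.9397, sin(160 deg) = 0.3420
  joint[1] = (0.0000, 0.0000) + 10.4 * (-0.9397, 0.3420) = (0.0000 + -9.7728, 0.0000 + 3.5570) = (-9.7728, 3.5570)
link 1: phi[1] = 160 + 100 = 260 deg
  cos(260 deg) = -0.1736, sin(260 deg) = -0.9848
  joint[2] = (-9.7728, 3.5570) + 5.1 * (-0.1736, -0.9848) = (-9.7728 + -0.8856, 3.5570 + -5.0225) = (-10.6584, -1.4655)
link 2: phi[2] = 160 + 100 + 100 = 360 deg
  cos(360 deg) = 1.0000, sin(360 deg) = -0.0000
  joint[3] = (-10.6584, -1.4655) + 3.8 * (1.0000, -0.0000) = (-10.6584 + 3.8000, -1.4655 + -0.0000) = (-6.8584, -1.4655)
link 3: phi[3] = 160 + 100 + 100 + 115 = 475 deg
  cos(475 deg) = -0.4226, sin(475 deg) = 0.9063
  joint[4] = (-6.8584, -1.4655) + 3 * (-0.4226, 0.9063) = (-6.8584 + -1.2679, -1.4655 + 2.7189) = (-8.1263, 1.2534)
End effector: (-8.1263, 1.2534)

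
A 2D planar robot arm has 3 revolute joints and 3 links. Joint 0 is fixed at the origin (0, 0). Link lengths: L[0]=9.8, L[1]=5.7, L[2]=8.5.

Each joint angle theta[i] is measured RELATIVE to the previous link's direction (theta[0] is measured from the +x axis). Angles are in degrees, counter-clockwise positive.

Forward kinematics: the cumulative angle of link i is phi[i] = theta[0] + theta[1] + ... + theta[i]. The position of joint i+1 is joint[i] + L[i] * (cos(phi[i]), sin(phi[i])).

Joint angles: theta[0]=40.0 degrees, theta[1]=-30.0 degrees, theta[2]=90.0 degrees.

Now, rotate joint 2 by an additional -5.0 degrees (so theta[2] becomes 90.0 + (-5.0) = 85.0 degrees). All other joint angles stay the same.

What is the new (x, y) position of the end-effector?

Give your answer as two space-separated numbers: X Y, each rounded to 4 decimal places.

Answer: 12.3798 15.7568

Derivation:
joint[0] = (0.0000, 0.0000)  (base)
link 0: phi[0] = 40 = 40 deg
  cos(40 deg) = 0.7660, sin(40 deg) = 0.6428
  joint[1] = (0.0000, 0.0000) + 9.8 * (0.7660, 0.6428) = (0.0000 + 7.5072, 0.0000 + 6.2993) = (7.5072, 6.2993)
link 1: phi[1] = 40 + -30 = 10 deg
  cos(10 deg) = 0.9848, sin(10 deg) = 0.1736
  joint[2] = (7.5072, 6.2993) + 5.7 * (0.9848, 0.1736) = (7.5072 + 5.6134, 6.2993 + 0.9898) = (13.1206, 7.2891)
link 2: phi[2] = 40 + -30 + 85 = 95 deg
  cos(95 deg) = -0.0872, sin(95 deg) = 0.9962
  joint[3] = (13.1206, 7.2891) + 8.5 * (-0.0872, 0.9962) = (13.1206 + -0.7408, 7.2891 + 8.4677) = (12.3798, 15.7568)
End effector: (12.3798, 15.7568)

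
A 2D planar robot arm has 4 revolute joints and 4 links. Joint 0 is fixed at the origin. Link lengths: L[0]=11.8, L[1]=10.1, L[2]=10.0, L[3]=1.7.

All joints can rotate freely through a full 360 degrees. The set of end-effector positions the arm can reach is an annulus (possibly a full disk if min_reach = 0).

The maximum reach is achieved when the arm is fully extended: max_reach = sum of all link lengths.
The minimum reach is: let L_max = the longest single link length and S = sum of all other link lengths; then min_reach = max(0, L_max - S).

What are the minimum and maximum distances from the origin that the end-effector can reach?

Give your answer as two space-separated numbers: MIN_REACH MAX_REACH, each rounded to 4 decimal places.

Answer: 0.0000 33.6000

Derivation:
Link lengths: [11.8, 10.1, 10.0, 1.7]
max_reach = 11.8 + 10.1 + 10 + 1.7 = 33.6
L_max = max([11.8, 10.1, 10.0, 1.7]) = 11.8
S (sum of others) = 33.6 - 11.8 = 21.8
min_reach = max(0, 11.8 - 21.8) = max(0, -10) = 0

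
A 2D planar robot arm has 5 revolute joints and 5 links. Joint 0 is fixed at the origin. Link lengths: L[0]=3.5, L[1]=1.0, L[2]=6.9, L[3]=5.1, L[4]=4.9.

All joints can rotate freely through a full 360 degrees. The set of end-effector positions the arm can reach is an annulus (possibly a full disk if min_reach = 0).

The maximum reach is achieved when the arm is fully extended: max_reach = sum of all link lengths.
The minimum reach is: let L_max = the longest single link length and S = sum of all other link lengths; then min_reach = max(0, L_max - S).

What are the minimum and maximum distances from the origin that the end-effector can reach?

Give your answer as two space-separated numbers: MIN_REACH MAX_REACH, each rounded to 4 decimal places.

Answer: 0.0000 21.4000

Derivation:
Link lengths: [3.5, 1.0, 6.9, 5.1, 4.9]
max_reach = 3.5 + 1 + 6.9 + 5.1 + 4.9 = 21.4
L_max = max([3.5, 1.0, 6.9, 5.1, 4.9]) = 6.9
S (sum of others) = 21.4 - 6.9 = 14.5
min_reach = max(0, 6.9 - 14.5) = max(0, -7.6) = 0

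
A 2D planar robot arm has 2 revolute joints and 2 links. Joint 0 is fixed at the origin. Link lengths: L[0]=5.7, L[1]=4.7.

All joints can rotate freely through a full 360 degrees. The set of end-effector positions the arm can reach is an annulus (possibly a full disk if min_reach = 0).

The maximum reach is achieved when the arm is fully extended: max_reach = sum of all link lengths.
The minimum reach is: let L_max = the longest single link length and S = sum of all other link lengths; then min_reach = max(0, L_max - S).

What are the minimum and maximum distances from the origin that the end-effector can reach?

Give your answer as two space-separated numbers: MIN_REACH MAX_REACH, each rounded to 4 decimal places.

Answer: 1.0000 10.4000

Derivation:
Link lengths: [5.7, 4.7]
max_reach = 5.7 + 4.7 = 10.4
L_max = max([5.7, 4.7]) = 5.7
S (sum of others) = 10.4 - 5.7 = 4.7
min_reach = max(0, 5.7 - 4.7) = max(0, 1) = 1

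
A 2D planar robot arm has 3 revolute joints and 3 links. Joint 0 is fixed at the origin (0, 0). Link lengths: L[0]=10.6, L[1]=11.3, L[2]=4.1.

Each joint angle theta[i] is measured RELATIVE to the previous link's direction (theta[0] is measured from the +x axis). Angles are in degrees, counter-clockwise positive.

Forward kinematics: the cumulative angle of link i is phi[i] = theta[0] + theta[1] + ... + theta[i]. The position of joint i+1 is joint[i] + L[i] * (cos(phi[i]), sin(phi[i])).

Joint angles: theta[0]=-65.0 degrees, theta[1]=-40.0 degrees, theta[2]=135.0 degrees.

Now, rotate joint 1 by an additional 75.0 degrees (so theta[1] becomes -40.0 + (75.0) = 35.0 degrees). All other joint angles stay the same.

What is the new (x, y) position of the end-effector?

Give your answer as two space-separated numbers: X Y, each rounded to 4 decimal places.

joint[0] = (0.0000, 0.0000)  (base)
link 0: phi[0] = -65 = -65 deg
  cos(-65 deg) = 0.4226, sin(-65 deg) = -0.9063
  joint[1] = (0.0000, 0.0000) + 10.6 * (0.4226, -0.9063) = (0.0000 + 4.4798, 0.0000 + -9.6069) = (4.4798, -9.6069)
link 1: phi[1] = -65 + 35 = -30 deg
  cos(-30 deg) = 0.8660, sin(-30 deg) = -0.5000
  joint[2] = (4.4798, -9.6069) + 11.3 * (0.8660, -0.5000) = (4.4798 + 9.7861, -9.6069 + -5.6500) = (14.2658, -15.2569)
link 2: phi[2] = -65 + 35 + 135 = 105 deg
  cos(105 deg) = -0.2588, sin(105 deg) = 0.9659
  joint[3] = (14.2658, -15.2569) + 4.1 * (-0.2588, 0.9659) = (14.2658 + -1.0612, -15.2569 + 3.9603) = (13.2047, -11.2966)
End effector: (13.2047, -11.2966)

Answer: 13.2047 -11.2966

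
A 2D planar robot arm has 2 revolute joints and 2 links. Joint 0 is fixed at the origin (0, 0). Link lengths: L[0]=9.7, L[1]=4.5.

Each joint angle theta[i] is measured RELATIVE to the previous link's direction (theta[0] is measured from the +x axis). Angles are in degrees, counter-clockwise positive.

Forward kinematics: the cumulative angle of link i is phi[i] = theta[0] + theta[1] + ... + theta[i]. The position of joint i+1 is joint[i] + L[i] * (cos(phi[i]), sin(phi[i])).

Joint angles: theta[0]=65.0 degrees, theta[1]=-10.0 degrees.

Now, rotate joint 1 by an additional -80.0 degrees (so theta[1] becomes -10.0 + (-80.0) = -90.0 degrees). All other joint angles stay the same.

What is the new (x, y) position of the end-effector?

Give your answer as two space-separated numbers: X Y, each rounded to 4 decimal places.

joint[0] = (0.0000, 0.0000)  (base)
link 0: phi[0] = 65 = 65 deg
  cos(65 deg) = 0.4226, sin(65 deg) = 0.9063
  joint[1] = (0.0000, 0.0000) + 9.7 * (0.4226, 0.9063) = (0.0000 + 4.0994, 0.0000 + 8.7912) = (4.0994, 8.7912)
link 1: phi[1] = 65 + -90 = -25 deg
  cos(-25 deg) = 0.9063, sin(-25 deg) = -0.4226
  joint[2] = (4.0994, 8.7912) + 4.5 * (0.9063, -0.4226) = (4.0994 + 4.0784, 8.7912 + -1.9018) = (8.1778, 6.8894)
End effector: (8.1778, 6.8894)

Answer: 8.1778 6.8894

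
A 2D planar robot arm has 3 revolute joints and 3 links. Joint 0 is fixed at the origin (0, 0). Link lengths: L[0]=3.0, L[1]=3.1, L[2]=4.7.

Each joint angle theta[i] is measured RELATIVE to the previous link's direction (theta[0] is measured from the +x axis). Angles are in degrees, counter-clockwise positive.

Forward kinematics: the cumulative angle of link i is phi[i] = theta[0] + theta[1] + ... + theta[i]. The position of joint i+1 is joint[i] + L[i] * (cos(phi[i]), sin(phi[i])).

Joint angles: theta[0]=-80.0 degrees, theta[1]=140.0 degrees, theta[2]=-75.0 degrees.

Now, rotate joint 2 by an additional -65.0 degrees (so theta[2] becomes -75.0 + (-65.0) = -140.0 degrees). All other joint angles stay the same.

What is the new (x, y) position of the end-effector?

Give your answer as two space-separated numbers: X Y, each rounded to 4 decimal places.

joint[0] = (0.0000, 0.0000)  (base)
link 0: phi[0] = -80 = -80 deg
  cos(-80 deg) = 0.1736, sin(-80 deg) = -0.9848
  joint[1] = (0.0000, 0.0000) + 3 * (0.1736, -0.9848) = (0.0000 + 0.5209, 0.0000 + -2.9544) = (0.5209, -2.9544)
link 1: phi[1] = -80 + 140 = 60 deg
  cos(60 deg) = 0.5000, sin(60 deg) = 0.8660
  joint[2] = (0.5209, -2.9544) + 3.1 * (0.5000, 0.8660) = (0.5209 + 1.5500, -2.9544 + 2.6847) = (2.0709, -0.2697)
link 2: phi[2] = -80 + 140 + -140 = -80 deg
  cos(-80 deg) = 0.1736, sin(-80 deg) = -0.9848
  joint[3] = (2.0709, -0.2697) + 4.7 * (0.1736, -0.9848) = (2.0709 + 0.8161, -0.2697 + -4.6286) = (2.8871, -4.8983)
End effector: (2.8871, -4.8983)

Answer: 2.8871 -4.8983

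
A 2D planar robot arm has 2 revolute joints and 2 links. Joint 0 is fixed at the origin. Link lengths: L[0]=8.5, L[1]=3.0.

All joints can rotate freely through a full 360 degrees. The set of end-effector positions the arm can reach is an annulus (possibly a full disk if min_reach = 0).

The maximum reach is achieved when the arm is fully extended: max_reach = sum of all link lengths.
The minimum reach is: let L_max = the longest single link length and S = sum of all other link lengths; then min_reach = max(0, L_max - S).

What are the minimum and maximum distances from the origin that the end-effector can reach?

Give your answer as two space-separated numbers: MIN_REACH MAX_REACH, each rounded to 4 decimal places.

Answer: 5.5000 11.5000

Derivation:
Link lengths: [8.5, 3.0]
max_reach = 8.5 + 3 = 11.5
L_max = max([8.5, 3.0]) = 8.5
S (sum of others) = 11.5 - 8.5 = 3
min_reach = max(0, 8.5 - 3) = max(0, 5.5) = 5.5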